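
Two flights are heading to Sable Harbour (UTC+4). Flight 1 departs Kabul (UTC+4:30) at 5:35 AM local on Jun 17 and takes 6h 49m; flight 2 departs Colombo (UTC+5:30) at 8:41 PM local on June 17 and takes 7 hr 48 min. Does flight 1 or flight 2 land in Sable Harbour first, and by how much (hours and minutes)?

Flight 1 in UTC: 5:35 AM − 4:30 = 1:05 AM on Jun 17.
+6 hours and 49 minutes → arrive 7:54 AM UTC on Jun 17.
Flight 2 in UTC: 8:41 PM − 5:30 = 3:11 PM on Jun 17.
+7 hours 48 minutes → arrive 10:59 PM UTC on Jun 17.
Flight 1 lands earlier by 15 hours 5 minutes.

the first, by 15 hours 5 minutes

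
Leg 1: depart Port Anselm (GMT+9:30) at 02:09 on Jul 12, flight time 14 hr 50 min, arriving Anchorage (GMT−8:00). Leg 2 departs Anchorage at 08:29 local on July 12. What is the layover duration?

Convert departure to UTC: 02:09 − 9:30 = 16:39 UTC on Jul 11.
Add 14 hours and 50 minutes flight time → 07:29 UTC (Jul 12).
Anchorage is UTC−8:00, so local arrival = 07:29 − 8:00 = 23:29 on Jul 11.
Layover = 08:29 − 23:29 (+1 day) = 9 hours.

9 hours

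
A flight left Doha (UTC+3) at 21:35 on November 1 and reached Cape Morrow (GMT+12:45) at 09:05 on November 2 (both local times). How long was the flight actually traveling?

1 hour 45 minutes

Cape Morrow is 9:45 ahead of Doha.
Clock-face elapsed time (ignoring zones) is 11 hours 30 minutes.
Actual elapsed = 11 hours 30 minutes − 9:45 = 1 hour 45 minutes.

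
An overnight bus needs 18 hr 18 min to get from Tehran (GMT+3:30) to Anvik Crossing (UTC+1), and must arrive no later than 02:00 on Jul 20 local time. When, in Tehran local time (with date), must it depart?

10:12 on Jul 19

Target arrival in UTC: 02:00 − 1:00 = 01:00 on Jul 20.
Subtract 18 hours and 18 minutes → departure 06:42 UTC on Jul 19.
Tehran is UTC+3:30: 06:42 + 3:30 = 10:12 on Jul 19.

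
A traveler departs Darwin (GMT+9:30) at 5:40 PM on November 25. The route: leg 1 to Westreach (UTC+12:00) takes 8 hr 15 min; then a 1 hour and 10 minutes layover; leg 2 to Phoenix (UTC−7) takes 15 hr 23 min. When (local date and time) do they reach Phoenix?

Convert departure to UTC: 5:40 PM − 9:30 = 8:10 AM UTC on Nov 25.
Add 8 hours 15 minutes leg 1 → 4:25 PM UTC.
Add 1 hour 10 minutes layover in Westreach → 5:35 PM UTC.
Add 15 hours and 23 minutes leg 2 → 8:58 AM UTC (Nov 26).
Phoenix is UTC−7:00, so local arrival = 8:58 AM − 7:00 = 1:58 AM on Nov 26.

1:58 AM on November 26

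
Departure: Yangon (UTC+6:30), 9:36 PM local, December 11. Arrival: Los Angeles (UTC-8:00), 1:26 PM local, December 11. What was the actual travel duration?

Departure in UTC: 9:36 PM − 6:30 = 3:06 PM on Dec 11.
Arrival in UTC: 1:26 PM + 8:00 = 9:26 PM on Dec 11.
Elapsed = 9:26 PM − 3:06 PM = 6 hours 20 minutes.

6 hours 20 minutes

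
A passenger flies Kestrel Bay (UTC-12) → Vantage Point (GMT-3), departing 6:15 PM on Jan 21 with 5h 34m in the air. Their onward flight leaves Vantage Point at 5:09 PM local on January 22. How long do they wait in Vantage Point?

8 hours 20 minutes

Convert departure to UTC: 6:15 PM + 12:00 = 6:15 AM UTC on Jan 22.
Add 5 hours 34 minutes flight time → 11:49 AM UTC.
Vantage Point is UTC−3:00, so local arrival = 11:49 AM − 3:00 = 8:49 AM on Jan 22.
Layover = 5:09 PM − 8:49 AM = 8 hours 20 minutes.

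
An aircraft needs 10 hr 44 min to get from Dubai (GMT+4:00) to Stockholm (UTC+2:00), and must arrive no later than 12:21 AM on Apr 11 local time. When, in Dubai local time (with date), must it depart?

3:37 PM on April 10

Target arrival in UTC: 12:21 AM − 2:00 = 10:21 PM on Apr 10.
Subtract 10 hours and 44 minutes → departure 11:37 AM UTC on Apr 10.
Dubai is UTC+4:00: 11:37 AM + 4:00 = 3:37 PM on Apr 10.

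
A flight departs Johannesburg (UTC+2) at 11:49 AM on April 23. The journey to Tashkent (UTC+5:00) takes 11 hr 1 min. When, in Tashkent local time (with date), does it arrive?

Convert departure to UTC: 11:49 AM − 2:00 = 9:49 AM UTC on Apr 23.
Add 11 hours 1 minute travel time → 8:50 PM UTC.
Tashkent is UTC+5:00, so local arrival = 8:50 PM + 5:00 = 1:50 AM on Apr 24.

1:50 AM on April 24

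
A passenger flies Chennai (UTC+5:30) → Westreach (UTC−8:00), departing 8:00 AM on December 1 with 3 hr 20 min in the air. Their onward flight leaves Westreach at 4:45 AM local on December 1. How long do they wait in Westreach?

6 hours 55 minutes

Convert departure to UTC: 8:00 AM − 5:30 = 2:30 AM UTC on Dec 1.
Add 3 hours and 20 minutes flight time → 5:50 AM UTC.
Westreach is UTC−8:00, so local arrival = 5:50 AM − 8:00 = 9:50 PM on Nov 30.
Layover = 4:45 AM − 9:50 PM (+1 day) = 6 hours 55 minutes.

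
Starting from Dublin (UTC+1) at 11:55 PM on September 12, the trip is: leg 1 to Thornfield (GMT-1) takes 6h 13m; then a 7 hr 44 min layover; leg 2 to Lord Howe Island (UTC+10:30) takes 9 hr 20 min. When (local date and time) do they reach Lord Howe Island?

Convert departure to UTC: 11:55 PM − 1:00 = 10:55 PM UTC on Sep 12.
Add 6 hours and 13 minutes leg 1 → 5:08 AM UTC (Sep 13).
Add 7 hours and 44 minutes layover in Thornfield → 12:52 PM UTC.
Add 9 hours and 20 minutes leg 2 → 10:12 PM UTC.
Lord Howe Island is UTC+10:30, so local arrival = 10:12 PM + 10:30 = 8:42 AM on Sep 14.

8:42 AM on September 14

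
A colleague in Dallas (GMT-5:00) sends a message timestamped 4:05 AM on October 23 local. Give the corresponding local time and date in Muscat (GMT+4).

In UTC: 4:05 AM + 5:00 = 9:05 AM on Oct 23.
Muscat is UTC+4:00: 9:05 AM + 4:00 = 1:05 PM on Oct 23.

1:05 PM on October 23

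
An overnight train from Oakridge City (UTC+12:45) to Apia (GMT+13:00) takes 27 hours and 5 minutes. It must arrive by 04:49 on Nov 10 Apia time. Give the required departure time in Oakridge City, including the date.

Target arrival in UTC: 04:49 − 13:00 = 15:49 on Nov 9.
Subtract 27 hours 5 minutes → departure 12:44 UTC on Nov 8.
Oakridge City is UTC+12:45: 12:44 + 12:45 = 01:29 on Nov 9.

01:29 on Nov 9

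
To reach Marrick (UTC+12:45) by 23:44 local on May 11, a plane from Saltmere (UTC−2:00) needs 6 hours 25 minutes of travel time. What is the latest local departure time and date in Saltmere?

Target arrival in UTC: 23:44 − 12:45 = 10:59 on May 11.
Subtract 6 hours 25 minutes → departure 04:34 UTC on May 11.
Saltmere is UTC−2:00: 04:34 − 2:00 = 02:34 on May 11.

02:34 on May 11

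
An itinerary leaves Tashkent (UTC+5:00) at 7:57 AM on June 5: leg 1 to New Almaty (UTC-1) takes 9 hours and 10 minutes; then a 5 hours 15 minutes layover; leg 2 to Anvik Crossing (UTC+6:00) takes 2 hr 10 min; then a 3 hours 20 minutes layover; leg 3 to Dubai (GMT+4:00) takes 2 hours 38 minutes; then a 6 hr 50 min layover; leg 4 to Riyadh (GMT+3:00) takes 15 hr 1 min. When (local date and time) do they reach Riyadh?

Convert departure to UTC: 7:57 AM − 5:00 = 2:57 AM UTC on Jun 5.
Add 9 hours and 10 minutes leg 1 → 12:07 PM UTC.
Add 5 hours and 15 minutes layover in New Almaty → 5:22 PM UTC.
Add 2 hours 10 minutes leg 2 → 7:32 PM UTC.
Add 3 hours and 20 minutes layover in Anvik Crossing → 10:52 PM UTC.
Add 2 hours 38 minutes leg 3 → 1:30 AM UTC (Jun 6).
Add 6 hours and 50 minutes layover in Dubai → 8:20 AM UTC.
Add 15 hours and 1 minute leg 4 → 11:21 PM UTC.
Riyadh is UTC+3:00, so local arrival = 11:21 PM + 3:00 = 2:21 AM on Jun 7.

2:21 AM on June 7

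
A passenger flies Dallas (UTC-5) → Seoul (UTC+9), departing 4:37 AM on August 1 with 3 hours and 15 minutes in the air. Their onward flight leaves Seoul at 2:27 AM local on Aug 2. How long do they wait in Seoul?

4 hours 35 minutes

Convert departure to UTC: 4:37 AM + 5:00 = 9:37 AM UTC on Aug 1.
Add 3 hours and 15 minutes flight time → 12:52 PM UTC.
Seoul is UTC+9:00, so local arrival = 12:52 PM + 9:00 = 9:52 PM on Aug 1.
Layover = 2:27 AM − 9:52 PM (+1 day) = 4 hours 35 minutes.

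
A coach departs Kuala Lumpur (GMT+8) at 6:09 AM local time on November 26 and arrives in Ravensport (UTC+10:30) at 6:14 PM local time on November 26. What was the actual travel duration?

Departure in UTC: 6:09 AM − 8:00 = 10:09 PM on Nov 25.
Arrival in UTC: 6:14 PM − 10:30 = 7:44 AM on Nov 26.
Elapsed = 7:44 AM − 10:09 PM (+1 day) = 9 hours 35 minutes.

9 hours 35 minutes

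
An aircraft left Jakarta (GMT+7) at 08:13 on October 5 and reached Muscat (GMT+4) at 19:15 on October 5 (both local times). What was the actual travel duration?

Departure in UTC: 08:13 − 7:00 = 01:13 on Oct 5.
Arrival in UTC: 19:15 − 4:00 = 15:15 on Oct 5.
Elapsed = 15:15 − 01:13 = 14 hours 2 minutes.

14 hours 2 minutes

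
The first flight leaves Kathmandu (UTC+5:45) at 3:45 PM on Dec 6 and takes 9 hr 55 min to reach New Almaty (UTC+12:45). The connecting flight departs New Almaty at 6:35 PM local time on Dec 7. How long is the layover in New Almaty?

9 hours 55 minutes

Convert departure to UTC: 3:45 PM − 5:45 = 10:00 AM UTC on Dec 6.
Add 9 hours 55 minutes flight time → 7:55 PM UTC.
New Almaty is UTC+12:45, so local arrival = 7:55 PM + 12:45 = 8:40 AM on Dec 7.
Layover = 6:35 PM − 8:40 AM = 9 hours 55 minutes.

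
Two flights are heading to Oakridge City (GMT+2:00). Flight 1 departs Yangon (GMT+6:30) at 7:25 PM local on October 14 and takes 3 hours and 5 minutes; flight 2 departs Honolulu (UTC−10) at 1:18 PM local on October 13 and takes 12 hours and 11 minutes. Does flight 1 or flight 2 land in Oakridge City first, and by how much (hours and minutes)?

the second, by 4 hours 31 minutes

Flight 1 in UTC: 7:25 PM − 6:30 = 12:55 PM on Oct 14.
+3 hours and 5 minutes → arrive 4:00 PM UTC on Oct 14.
Flight 2 in UTC: 1:18 PM + 10:00 = 11:18 PM on Oct 13.
+12 hours 11 minutes → arrive 11:29 AM UTC on Oct 14.
Flight 2 lands earlier by 4 hours 31 minutes.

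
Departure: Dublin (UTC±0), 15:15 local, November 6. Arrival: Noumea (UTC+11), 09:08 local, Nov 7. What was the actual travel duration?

6 hours 53 minutes

Departure is already UTC: 15:15 on Nov 6.
Arrival in UTC: 09:08 − 11:00 = 22:08 on Nov 6.
Elapsed = 22:08 − 15:15 = 6 hours 53 minutes.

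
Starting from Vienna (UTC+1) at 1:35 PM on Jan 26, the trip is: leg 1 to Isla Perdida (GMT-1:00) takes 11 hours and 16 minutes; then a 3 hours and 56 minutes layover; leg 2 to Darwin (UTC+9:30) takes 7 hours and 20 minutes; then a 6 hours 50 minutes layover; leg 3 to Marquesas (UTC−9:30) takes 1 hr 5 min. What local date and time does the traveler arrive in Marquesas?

Convert departure to UTC: 1:35 PM − 1:00 = 12:35 PM UTC on Jan 26.
Add 11 hours 16 minutes leg 1 → 11:51 PM UTC.
Add 3 hours and 56 minutes layover in Isla Perdida → 3:47 AM UTC (Jan 27).
Add 7 hours 20 minutes leg 2 → 11:07 AM UTC.
Add 6 hours and 50 minutes layover in Darwin → 5:57 PM UTC.
Add 1 hour 5 minutes leg 3 → 7:02 PM UTC.
Marquesas is UTC−9:30, so local arrival = 7:02 PM − 9:30 = 9:32 AM on Jan 27.

9:32 AM on January 27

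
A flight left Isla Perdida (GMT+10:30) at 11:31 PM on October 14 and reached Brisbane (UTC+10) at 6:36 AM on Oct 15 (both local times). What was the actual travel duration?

7 hours 35 minutes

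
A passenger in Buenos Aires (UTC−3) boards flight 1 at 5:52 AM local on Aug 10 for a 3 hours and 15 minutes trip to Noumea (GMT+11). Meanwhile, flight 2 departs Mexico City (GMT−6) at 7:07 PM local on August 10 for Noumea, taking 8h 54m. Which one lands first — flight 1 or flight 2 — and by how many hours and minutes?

Flight 1 in UTC: 5:52 AM + 3:00 = 8:52 AM on Aug 10.
+3 hours and 15 minutes → arrive 12:07 PM UTC on Aug 10.
Flight 2 in UTC: 7:07 PM + 6:00 = 1:07 AM on Aug 11.
+8 hours 54 minutes → arrive 10:01 AM UTC on Aug 11.
Flight 1 lands earlier by 21 hours 54 minutes.

the first, by 21 hours 54 minutes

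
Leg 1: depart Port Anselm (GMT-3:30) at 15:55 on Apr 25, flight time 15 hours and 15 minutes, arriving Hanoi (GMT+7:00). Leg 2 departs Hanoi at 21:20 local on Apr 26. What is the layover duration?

3 hours 40 minutes

Convert departure to UTC: 15:55 + 3:30 = 19:25 UTC on Apr 25.
Add 15 hours and 15 minutes flight time → 10:40 UTC (Apr 26).
Hanoi is UTC+7:00, so local arrival = 10:40 + 7:00 = 17:40 on Apr 26.
Layover = 21:20 − 17:40 = 3 hours 40 minutes.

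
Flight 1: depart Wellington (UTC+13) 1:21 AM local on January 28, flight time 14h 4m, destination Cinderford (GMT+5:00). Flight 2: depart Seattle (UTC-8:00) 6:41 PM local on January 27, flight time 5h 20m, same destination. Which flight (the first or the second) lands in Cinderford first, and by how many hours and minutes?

the first, by 5 hours 36 minutes

Flight 1 in UTC: 1:21 AM − 13:00 = 12:21 PM on Jan 27.
+14 hours 4 minutes → arrive 2:25 AM UTC on Jan 28.
Flight 2 in UTC: 6:41 PM + 8:00 = 2:41 AM on Jan 28.
+5 hours 20 minutes → arrive 8:01 AM UTC on Jan 28.
Flight 1 lands earlier by 5 hours 36 minutes.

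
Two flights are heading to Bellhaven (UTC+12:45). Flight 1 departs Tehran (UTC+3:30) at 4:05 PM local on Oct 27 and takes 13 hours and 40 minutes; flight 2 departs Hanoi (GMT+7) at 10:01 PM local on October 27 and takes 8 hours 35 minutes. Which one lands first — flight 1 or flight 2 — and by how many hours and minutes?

Flight 1 in UTC: 4:05 PM − 3:30 = 12:35 PM on Oct 27.
+13 hours 40 minutes → arrive 2:15 AM UTC on Oct 28.
Flight 2 in UTC: 10:01 PM − 7:00 = 3:01 PM on Oct 27.
+8 hours and 35 minutes → arrive 11:36 PM UTC on Oct 27.
Flight 2 lands earlier by 2 hours 39 minutes.

the second, by 2 hours 39 minutes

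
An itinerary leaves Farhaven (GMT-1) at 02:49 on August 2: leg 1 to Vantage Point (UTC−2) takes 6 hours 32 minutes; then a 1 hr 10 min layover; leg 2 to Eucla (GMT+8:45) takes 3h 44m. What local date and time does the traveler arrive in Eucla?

Convert departure to UTC: 02:49 + 1:00 = 03:49 UTC on Aug 2.
Add 6 hours 32 minutes leg 1 → 10:21 UTC.
Add 1 hour 10 minutes layover in Vantage Point → 11:31 UTC.
Add 3 hours and 44 minutes leg 2 → 15:15 UTC.
Eucla is UTC+8:45, so local arrival = 15:15 + 8:45 = 00:00 on Aug 3.

00:00 on Aug 3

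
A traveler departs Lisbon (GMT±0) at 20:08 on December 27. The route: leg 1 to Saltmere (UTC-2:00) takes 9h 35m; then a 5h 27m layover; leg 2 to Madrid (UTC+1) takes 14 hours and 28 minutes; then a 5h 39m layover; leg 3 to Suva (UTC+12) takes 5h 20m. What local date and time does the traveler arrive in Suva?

00:37 on December 30

Lisbon is at UTC+0, so departure is already 20:08 UTC on Dec 27.
Add 9 hours 35 minutes leg 1 → 05:43 UTC (Dec 28).
Add 5 hours 27 minutes layover in Saltmere → 11:10 UTC.
Add 14 hours 28 minutes leg 2 → 01:38 UTC (Dec 29).
Add 5 hours and 39 minutes layover in Madrid → 07:17 UTC.
Add 5 hours and 20 minutes leg 3 → 12:37 UTC.
Suva is UTC+12:00, so local arrival = 12:37 + 12:00 = 00:37 on Dec 30.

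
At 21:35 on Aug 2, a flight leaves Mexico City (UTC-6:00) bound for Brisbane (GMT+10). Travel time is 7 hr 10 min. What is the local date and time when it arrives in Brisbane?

Convert departure to UTC: 21:35 + 6:00 = 03:35 UTC on Aug 3.
Add 7 hours and 10 minutes travel time → 10:45 UTC.
Brisbane is UTC+10:00, so local arrival = 10:45 + 10:00 = 20:45 on Aug 3.

20:45 on Aug 3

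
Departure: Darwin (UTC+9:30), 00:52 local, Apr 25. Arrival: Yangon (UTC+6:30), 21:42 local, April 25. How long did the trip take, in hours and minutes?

23 hours 50 minutes

Departure in UTC: 00:52 − 9:30 = 15:22 on Apr 24.
Arrival in UTC: 21:42 − 6:30 = 15:12 on Apr 25.
Elapsed = 15:12 − 15:22 (+1 day) = 23 hours 50 minutes.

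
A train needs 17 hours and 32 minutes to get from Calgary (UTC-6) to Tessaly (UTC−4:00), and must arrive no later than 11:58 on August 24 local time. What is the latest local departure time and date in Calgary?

16:26 on Aug 23

Target arrival in UTC: 11:58 + 4:00 = 15:58 on Aug 24.
Subtract 17 hours and 32 minutes → departure 22:26 UTC on Aug 23.
Calgary is UTC−6:00: 22:26 − 6:00 = 16:26 on Aug 23.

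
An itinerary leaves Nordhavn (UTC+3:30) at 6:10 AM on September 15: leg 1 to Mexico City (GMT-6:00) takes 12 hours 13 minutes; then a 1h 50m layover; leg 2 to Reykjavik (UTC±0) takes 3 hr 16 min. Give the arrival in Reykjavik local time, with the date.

7:59 PM on September 15

Convert departure to UTC: 6:10 AM − 3:30 = 2:40 AM UTC on Sep 15.
Add 12 hours 13 minutes leg 1 → 2:53 PM UTC.
Add 1 hour 50 minutes layover in Mexico City → 4:43 PM UTC.
Add 3 hours 16 minutes leg 2 → 7:59 PM UTC.
Reykjavik is UTC+0, so local arrival is the same: 7:59 PM on Sep 15.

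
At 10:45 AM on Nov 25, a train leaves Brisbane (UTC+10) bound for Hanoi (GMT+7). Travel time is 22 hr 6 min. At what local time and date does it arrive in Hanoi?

5:51 AM on November 26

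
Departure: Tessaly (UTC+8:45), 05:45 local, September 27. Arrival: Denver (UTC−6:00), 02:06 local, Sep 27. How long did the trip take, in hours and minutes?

11 hours 6 minutes

Departure in UTC: 05:45 − 8:45 = 21:00 on Sep 26.
Arrival in UTC: 02:06 + 6:00 = 08:06 on Sep 27.
Elapsed = 08:06 − 21:00 (+1 day) = 11 hours 6 minutes.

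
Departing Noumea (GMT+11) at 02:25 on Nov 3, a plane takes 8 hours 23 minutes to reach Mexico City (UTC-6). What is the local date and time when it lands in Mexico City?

Convert departure to UTC: 02:25 − 11:00 = 15:25 UTC on Nov 2.
Add 8 hours 23 minutes travel time → 23:48 UTC.
Mexico City is UTC−6:00, so local arrival = 23:48 − 6:00 = 17:48 on Nov 2.

17:48 on November 2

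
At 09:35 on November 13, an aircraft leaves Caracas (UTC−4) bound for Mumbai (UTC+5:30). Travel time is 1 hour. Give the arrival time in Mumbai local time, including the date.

20:05 on November 13

Mumbai is 9:30 ahead of Caracas.
After 1 hour it is 10:35 in Caracas.
Shift by the zone difference: 10:35 + 9:30 = 20:05 on Nov 13 in Mumbai.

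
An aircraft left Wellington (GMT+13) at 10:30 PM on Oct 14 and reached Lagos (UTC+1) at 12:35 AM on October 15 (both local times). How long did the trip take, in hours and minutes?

Departure in UTC: 10:30 PM − 13:00 = 9:30 AM on Oct 14.
Arrival in UTC: 12:35 AM − 1:00 = 11:35 PM on Oct 14.
Elapsed = 11:35 PM − 9:30 AM = 14 hours 5 minutes.

14 hours 5 minutes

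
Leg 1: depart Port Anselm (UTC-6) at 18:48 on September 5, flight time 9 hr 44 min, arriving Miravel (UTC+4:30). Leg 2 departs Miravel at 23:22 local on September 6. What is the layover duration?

8 hours 20 minutes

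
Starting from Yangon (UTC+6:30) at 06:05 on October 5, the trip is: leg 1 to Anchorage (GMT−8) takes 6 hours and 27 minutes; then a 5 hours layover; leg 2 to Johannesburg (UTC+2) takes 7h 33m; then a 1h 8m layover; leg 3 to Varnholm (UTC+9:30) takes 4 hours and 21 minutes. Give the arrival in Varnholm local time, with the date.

09:34 on October 6

Convert departure to UTC: 06:05 − 6:30 = 23:35 UTC on Oct 4.
Add 6 hours and 27 minutes leg 1 → 06:02 UTC (Oct 5).
Add 5 hours layover in Anchorage → 11:02 UTC.
Add 7 hours and 33 minutes leg 2 → 18:35 UTC.
Add 1 hour and 8 minutes layover in Johannesburg → 19:43 UTC.
Add 4 hours and 21 minutes leg 3 → 00:04 UTC (Oct 6).
Varnholm is UTC+9:30, so local arrival = 00:04 + 9:30 = 09:34 on Oct 6.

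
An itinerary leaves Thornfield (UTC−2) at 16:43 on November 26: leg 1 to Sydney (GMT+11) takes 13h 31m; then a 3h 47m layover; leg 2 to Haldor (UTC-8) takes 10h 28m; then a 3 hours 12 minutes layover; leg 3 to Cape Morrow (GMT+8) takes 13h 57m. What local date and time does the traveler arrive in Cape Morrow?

23:38 on Nov 28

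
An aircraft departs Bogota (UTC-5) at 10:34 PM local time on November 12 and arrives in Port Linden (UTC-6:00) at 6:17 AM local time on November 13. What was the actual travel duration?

8 hours 43 minutes

Departure in UTC: 10:34 PM + 5:00 = 3:34 AM on Nov 13.
Arrival in UTC: 6:17 AM + 6:00 = 12:17 PM on Nov 13.
Elapsed = 12:17 PM − 3:34 AM = 8 hours 43 minutes.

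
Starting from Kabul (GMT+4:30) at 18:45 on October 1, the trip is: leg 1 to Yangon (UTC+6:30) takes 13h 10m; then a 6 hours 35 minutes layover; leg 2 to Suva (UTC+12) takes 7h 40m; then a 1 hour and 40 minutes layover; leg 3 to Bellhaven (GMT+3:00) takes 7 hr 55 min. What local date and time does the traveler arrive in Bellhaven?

06:15 on October 3

Convert departure to UTC: 18:45 − 4:30 = 14:15 UTC on Oct 1.
Add 13 hours and 10 minutes leg 1 → 03:25 UTC (Oct 2).
Add 6 hours 35 minutes layover in Yangon → 10:00 UTC.
Add 7 hours and 40 minutes leg 2 → 17:40 UTC.
Add 1 hour 40 minutes layover in Suva → 19:20 UTC.
Add 7 hours and 55 minutes leg 3 → 03:15 UTC (Oct 3).
Bellhaven is UTC+3:00, so local arrival = 03:15 + 3:00 = 06:15 on Oct 3.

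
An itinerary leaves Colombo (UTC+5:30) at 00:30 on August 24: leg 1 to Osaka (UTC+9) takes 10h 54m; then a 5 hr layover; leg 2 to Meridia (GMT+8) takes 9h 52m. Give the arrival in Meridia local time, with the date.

Convert departure to UTC: 00:30 − 5:30 = 19:00 UTC on Aug 23.
Add 10 hours and 54 minutes leg 1 → 05:54 UTC (Aug 24).
Add 5 hours layover in Osaka → 10:54 UTC.
Add 9 hours 52 minutes leg 2 → 20:46 UTC.
Meridia is UTC+8:00, so local arrival = 20:46 + 8:00 = 04:46 on Aug 25.

04:46 on August 25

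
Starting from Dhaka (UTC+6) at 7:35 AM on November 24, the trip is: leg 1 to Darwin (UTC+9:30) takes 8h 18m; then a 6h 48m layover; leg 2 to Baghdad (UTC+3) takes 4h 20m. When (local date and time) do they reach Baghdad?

Convert departure to UTC: 7:35 AM − 6:00 = 1:35 AM UTC on Nov 24.
Add 8 hours and 18 minutes leg 1 → 9:53 AM UTC.
Add 6 hours and 48 minutes layover in Darwin → 4:41 PM UTC.
Add 4 hours 20 minutes leg 2 → 9:01 PM UTC.
Baghdad is UTC+3:00, so local arrival = 9:01 PM + 3:00 = 12:01 AM on Nov 25.

12:01 AM on November 25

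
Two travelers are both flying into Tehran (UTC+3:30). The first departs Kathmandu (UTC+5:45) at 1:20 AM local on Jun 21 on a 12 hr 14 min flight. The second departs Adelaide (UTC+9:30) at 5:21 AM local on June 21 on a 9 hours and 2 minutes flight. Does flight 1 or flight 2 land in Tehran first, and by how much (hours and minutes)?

Flight 1 in UTC: 1:20 AM − 5:45 = 7:35 PM on Jun 20.
+12 hours 14 minutes → arrive 7:49 AM UTC on Jun 21.
Flight 2 in UTC: 5:21 AM − 9:30 = 7:51 PM on Jun 20.
+9 hours 2 minutes → arrive 4:53 AM UTC on Jun 21.
Flight 2 lands earlier by 2 hours 56 minutes.

the second, by 2 hours 56 minutes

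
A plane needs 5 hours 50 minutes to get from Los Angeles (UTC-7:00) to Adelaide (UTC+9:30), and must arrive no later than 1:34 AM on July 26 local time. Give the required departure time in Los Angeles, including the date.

Target arrival in UTC: 1:34 AM − 9:30 = 4:04 PM on Jul 25.
Subtract 5 hours 50 minutes → departure 10:14 AM UTC on Jul 25.
Los Angeles is UTC−7:00: 10:14 AM − 7:00 = 3:14 AM on Jul 25.

3:14 AM on Jul 25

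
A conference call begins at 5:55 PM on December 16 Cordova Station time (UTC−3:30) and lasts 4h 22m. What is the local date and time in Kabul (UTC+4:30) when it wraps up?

Convert start to UTC: 5:55 PM + 3:30 = 9:25 PM UTC on Dec 16.
Add 4 hours and 22 minutes duration → 1:47 AM UTC (Dec 17).
Kabul is UTC+4:30, so local end time = 1:47 AM + 4:30 = 6:17 AM on Dec 17.

6:17 AM on December 17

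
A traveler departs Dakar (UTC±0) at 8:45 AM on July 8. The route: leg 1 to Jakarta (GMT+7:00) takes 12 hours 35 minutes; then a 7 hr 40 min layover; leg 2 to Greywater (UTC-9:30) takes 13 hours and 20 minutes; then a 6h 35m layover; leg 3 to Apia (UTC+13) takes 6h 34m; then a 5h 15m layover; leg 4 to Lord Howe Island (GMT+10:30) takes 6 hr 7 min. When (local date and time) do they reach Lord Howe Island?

Dakar is at UTC+0, so departure is already 8:45 AM UTC on Jul 8.
Add 12 hours 35 minutes leg 1 → 9:20 PM UTC.
Add 7 hours and 40 minutes layover in Jakarta → 5:00 AM UTC (Jul 9).
Add 13 hours and 20 minutes leg 2 → 6:20 PM UTC.
Add 6 hours 35 minutes layover in Greywater → 12:55 AM UTC (Jul 10).
Add 6 hours and 34 minutes leg 3 → 7:29 AM UTC.
Add 5 hours 15 minutes layover in Apia → 12:44 PM UTC.
Add 6 hours and 7 minutes leg 4 → 6:51 PM UTC.
Lord Howe Island is UTC+10:30, so local arrival = 6:51 PM + 10:30 = 5:21 AM on Jul 11.

5:21 AM on Jul 11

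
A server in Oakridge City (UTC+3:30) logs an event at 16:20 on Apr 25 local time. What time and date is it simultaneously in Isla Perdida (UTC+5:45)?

18:35 on Apr 25

In UTC: 16:20 − 3:30 = 12:50 on Apr 25.
Isla Perdida is UTC+5:45: 12:50 + 5:45 = 18:35 on Apr 25.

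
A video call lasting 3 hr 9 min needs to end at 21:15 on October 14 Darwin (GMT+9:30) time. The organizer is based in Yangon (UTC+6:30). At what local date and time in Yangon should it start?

15:06 on October 14

Target end time in UTC: 21:15 − 9:30 = 11:45 on Oct 14.
Subtract 3 hours 9 minutes → start 08:36 UTC on Oct 14.
Yangon is UTC+6:30: 08:36 + 6:30 = 15:06 on Oct 14.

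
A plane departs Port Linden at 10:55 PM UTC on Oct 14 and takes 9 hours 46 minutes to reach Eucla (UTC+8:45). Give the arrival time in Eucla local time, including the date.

Departure is given in UTC: 10:55 PM on Oct 14.
Add 9 hours 46 minutes → 8:41 AM UTC (Oct 15).
Eucla is UTC+8:45: 8:41 AM + 8:45 = 5:26 PM on Oct 15.

5:26 PM on October 15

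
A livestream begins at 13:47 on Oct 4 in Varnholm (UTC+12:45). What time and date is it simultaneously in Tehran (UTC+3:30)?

Tehran is 9:15 behind Varnholm.
Shift by the zone difference: 13:47 − 9:15 = 04:32 on Oct 4 in Tehran.

04:32 on Oct 4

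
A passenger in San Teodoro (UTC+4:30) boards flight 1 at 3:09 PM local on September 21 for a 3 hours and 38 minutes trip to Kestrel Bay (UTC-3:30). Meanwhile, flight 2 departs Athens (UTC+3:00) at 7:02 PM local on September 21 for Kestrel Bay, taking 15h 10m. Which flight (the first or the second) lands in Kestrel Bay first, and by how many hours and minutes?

the first, by 16 hours 55 minutes

Flight 1 in UTC: 3:09 PM − 4:30 = 10:39 AM on Sep 21.
+3 hours and 38 minutes → arrive 2:17 PM UTC on Sep 21.
Flight 2 in UTC: 7:02 PM − 3:00 = 4:02 PM on Sep 21.
+15 hours 10 minutes → arrive 7:12 AM UTC on Sep 22.
Flight 1 lands earlier by 16 hours 55 minutes.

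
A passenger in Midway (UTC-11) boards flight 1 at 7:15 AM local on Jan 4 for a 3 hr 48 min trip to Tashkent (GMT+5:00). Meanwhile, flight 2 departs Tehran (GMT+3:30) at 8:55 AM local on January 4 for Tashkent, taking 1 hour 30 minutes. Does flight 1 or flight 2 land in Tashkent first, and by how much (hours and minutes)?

the second, by 15 hours 8 minutes

Flight 1 in UTC: 7:15 AM + 11:00 = 6:15 PM on Jan 4.
+3 hours and 48 minutes → arrive 10:03 PM UTC on Jan 4.
Flight 2 in UTC: 8:55 AM − 3:30 = 5:25 AM on Jan 4.
+1 hour 30 minutes → arrive 6:55 AM UTC on Jan 4.
Flight 2 lands earlier by 15 hours 8 minutes.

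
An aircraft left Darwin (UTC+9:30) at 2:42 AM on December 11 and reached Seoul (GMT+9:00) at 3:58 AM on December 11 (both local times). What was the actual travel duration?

Departure in UTC: 2:42 AM − 9:30 = 5:12 PM on Dec 10.
Arrival in UTC: 3:58 AM − 9:00 = 6:58 PM on Dec 10.
Elapsed = 6:58 PM − 5:12 PM = 1 hour 46 minutes.

1 hour 46 minutes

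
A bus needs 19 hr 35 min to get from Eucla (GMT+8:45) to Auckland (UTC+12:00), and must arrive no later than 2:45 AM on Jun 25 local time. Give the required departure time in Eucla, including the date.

3:55 AM on June 24

Target arrival in UTC: 2:45 AM − 12:00 = 2:45 PM on Jun 24.
Subtract 19 hours and 35 minutes → departure 7:10 PM UTC on Jun 23.
Eucla is UTC+8:45: 7:10 PM + 8:45 = 3:55 AM on Jun 24.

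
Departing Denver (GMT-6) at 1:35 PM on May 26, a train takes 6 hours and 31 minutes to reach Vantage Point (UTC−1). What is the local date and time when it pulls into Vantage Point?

Convert departure to UTC: 1:35 PM + 6:00 = 7:35 PM UTC on May 26.
Add 6 hours 31 minutes travel time → 2:06 AM UTC (May 27).
Vantage Point is UTC−1:00, so local arrival = 2:06 AM − 1:00 = 1:06 AM on May 27.

1:06 AM on May 27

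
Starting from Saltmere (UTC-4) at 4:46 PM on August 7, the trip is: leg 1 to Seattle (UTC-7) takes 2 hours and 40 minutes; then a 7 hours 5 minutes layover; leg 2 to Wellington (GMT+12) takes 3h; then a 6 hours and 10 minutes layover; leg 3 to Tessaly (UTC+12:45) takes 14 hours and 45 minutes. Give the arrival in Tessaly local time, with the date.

Convert departure to UTC: 4:46 PM + 4:00 = 8:46 PM UTC on Aug 7.
Add 2 hours 40 minutes leg 1 → 11:26 PM UTC.
Add 7 hours and 5 minutes layover in Seattle → 6:31 AM UTC (Aug 8).
Add 3 hours leg 2 → 9:31 AM UTC.
Add 6 hours 10 minutes layover in Wellington → 3:41 PM UTC.
Add 14 hours and 45 minutes leg 3 → 6:26 AM UTC (Aug 9).
Tessaly is UTC+12:45, so local arrival = 6:26 AM + 12:45 = 7:11 PM on Aug 9.

7:11 PM on Aug 9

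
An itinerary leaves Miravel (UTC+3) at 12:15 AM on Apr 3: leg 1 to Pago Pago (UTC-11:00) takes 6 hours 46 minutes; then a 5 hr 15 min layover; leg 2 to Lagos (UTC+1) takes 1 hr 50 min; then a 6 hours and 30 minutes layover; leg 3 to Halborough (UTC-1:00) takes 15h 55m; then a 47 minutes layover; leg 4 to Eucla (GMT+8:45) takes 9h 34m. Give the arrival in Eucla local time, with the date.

Convert departure to UTC: 12:15 AM − 3:00 = 9:15 PM UTC on Apr 2.
Add 6 hours 46 minutes leg 1 → 4:01 AM UTC (Apr 3).
Add 5 hours 15 minutes layover in Pago Pago → 9:16 AM UTC.
Add 1 hour and 50 minutes leg 2 → 11:06 AM UTC.
Add 6 hours and 30 minutes layover in Lagos → 5:36 PM UTC.
Add 15 hours and 55 minutes leg 3 → 9:31 AM UTC (Apr 4).
Add 47 minutes layover in Halborough → 10:18 AM UTC.
Add 9 hours 34 minutes leg 4 → 7:52 PM UTC.
Eucla is UTC+8:45, so local arrival = 7:52 PM + 8:45 = 4:37 AM on Apr 5.

4:37 AM on April 5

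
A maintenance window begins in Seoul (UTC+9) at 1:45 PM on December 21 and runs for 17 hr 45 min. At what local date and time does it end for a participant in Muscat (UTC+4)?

Muscat is 5:00 behind Seoul.
After 17 hours and 45 minutes it is 7:30 AM (Dec 22) in Seoul.
Shift by the zone difference: 7:30 AM − 5:00 = 2:30 AM on Dec 22 in Muscat.

2:30 AM on Dec 22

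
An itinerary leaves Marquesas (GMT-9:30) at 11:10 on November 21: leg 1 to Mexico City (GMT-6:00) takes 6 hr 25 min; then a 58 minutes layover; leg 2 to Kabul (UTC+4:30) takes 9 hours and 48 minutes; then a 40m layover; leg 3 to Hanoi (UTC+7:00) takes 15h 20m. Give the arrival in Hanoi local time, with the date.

12:51 on November 23

Convert departure to UTC: 11:10 + 9:30 = 20:40 UTC on Nov 21.
Add 6 hours and 25 minutes leg 1 → 03:05 UTC (Nov 22).
Add 58 minutes layover in Mexico City → 04:03 UTC.
Add 9 hours and 48 minutes leg 2 → 13:51 UTC.
Add 40 minutes layover in Kabul → 14:31 UTC.
Add 15 hours and 20 minutes leg 3 → 05:51 UTC (Nov 23).
Hanoi is UTC+7:00, so local arrival = 05:51 + 7:00 = 12:51 on Nov 23.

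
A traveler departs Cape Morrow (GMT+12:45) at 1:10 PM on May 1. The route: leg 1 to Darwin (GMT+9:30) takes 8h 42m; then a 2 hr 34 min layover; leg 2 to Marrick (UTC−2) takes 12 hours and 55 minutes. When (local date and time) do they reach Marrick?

Convert departure to UTC: 1:10 PM − 12:45 = 12:25 AM UTC on May 1.
Add 8 hours 42 minutes leg 1 → 9:07 AM UTC.
Add 2 hours and 34 minutes layover in Darwin → 11:41 AM UTC.
Add 12 hours and 55 minutes leg 2 → 12:36 AM UTC (May 2).
Marrick is UTC−2:00, so local arrival = 12:36 AM − 2:00 = 10:36 PM on May 1.

10:36 PM on May 1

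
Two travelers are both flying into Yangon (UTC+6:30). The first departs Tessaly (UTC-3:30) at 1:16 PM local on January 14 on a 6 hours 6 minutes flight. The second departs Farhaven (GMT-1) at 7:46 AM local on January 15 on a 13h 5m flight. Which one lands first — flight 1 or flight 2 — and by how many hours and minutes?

Flight 1 in UTC: 1:16 PM + 3:30 = 4:46 PM on Jan 14.
+6 hours 6 minutes → arrive 10:52 PM UTC on Jan 14.
Flight 2 in UTC: 7:46 AM + 1:00 = 8:46 AM on Jan 15.
+13 hours 5 minutes → arrive 9:51 PM UTC on Jan 15.
Flight 1 lands earlier by 22 hours 59 minutes.

the first, by 22 hours 59 minutes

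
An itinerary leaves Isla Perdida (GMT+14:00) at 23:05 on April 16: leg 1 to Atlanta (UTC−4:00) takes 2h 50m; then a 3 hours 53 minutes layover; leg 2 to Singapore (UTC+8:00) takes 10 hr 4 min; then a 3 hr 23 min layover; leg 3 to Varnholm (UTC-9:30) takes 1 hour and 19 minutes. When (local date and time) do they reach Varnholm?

Convert departure to UTC: 23:05 − 14:00 = 09:05 UTC on Apr 16.
Add 2 hours 50 minutes leg 1 → 11:55 UTC.
Add 3 hours and 53 minutes layover in Atlanta → 15:48 UTC.
Add 10 hours and 4 minutes leg 2 → 01:52 UTC (Apr 17).
Add 3 hours 23 minutes layover in Singapore → 05:15 UTC.
Add 1 hour 19 minutes leg 3 → 06:34 UTC.
Varnholm is UTC−9:30, so local arrival = 06:34 − 9:30 = 21:04 on Apr 16.

21:04 on April 16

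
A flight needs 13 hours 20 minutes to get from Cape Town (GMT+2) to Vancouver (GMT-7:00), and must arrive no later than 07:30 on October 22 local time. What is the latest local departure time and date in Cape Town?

03:10 on Oct 22

Target arrival in UTC: 07:30 + 7:00 = 14:30 on Oct 22.
Subtract 13 hours 20 minutes → departure 01:10 UTC on Oct 22.
Cape Town is UTC+2:00: 01:10 + 2:00 = 03:10 on Oct 22.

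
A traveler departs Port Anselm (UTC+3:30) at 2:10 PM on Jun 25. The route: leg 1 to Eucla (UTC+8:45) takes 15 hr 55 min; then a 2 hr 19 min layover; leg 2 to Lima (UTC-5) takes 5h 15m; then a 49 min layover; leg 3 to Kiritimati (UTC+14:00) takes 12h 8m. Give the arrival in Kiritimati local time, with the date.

1:06 PM on June 27

Convert departure to UTC: 2:10 PM − 3:30 = 10:40 AM UTC on Jun 25.
Add 15 hours 55 minutes leg 1 → 2:35 AM UTC (Jun 26).
Add 2 hours and 19 minutes layover in Eucla → 4:54 AM UTC.
Add 5 hours and 15 minutes leg 2 → 10:09 AM UTC.
Add 49 minutes layover in Lima → 10:58 AM UTC.
Add 12 hours and 8 minutes leg 3 → 11:06 PM UTC.
Kiritimati is UTC+14:00, so local arrival = 11:06 PM + 14:00 = 1:06 PM on Jun 27.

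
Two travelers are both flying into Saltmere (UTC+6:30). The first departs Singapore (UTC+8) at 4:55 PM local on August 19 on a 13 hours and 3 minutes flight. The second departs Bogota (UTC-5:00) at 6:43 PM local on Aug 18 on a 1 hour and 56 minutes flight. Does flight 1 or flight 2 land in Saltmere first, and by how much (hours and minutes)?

the second, by 20 hours 19 minutes

Flight 1 in UTC: 4:55 PM − 8:00 = 8:55 AM on Aug 19.
+13 hours 3 minutes → arrive 9:58 PM UTC on Aug 19.
Flight 2 in UTC: 6:43 PM + 5:00 = 11:43 PM on Aug 18.
+1 hour and 56 minutes → arrive 1:39 AM UTC on Aug 19.
Flight 2 lands earlier by 20 hours 19 minutes.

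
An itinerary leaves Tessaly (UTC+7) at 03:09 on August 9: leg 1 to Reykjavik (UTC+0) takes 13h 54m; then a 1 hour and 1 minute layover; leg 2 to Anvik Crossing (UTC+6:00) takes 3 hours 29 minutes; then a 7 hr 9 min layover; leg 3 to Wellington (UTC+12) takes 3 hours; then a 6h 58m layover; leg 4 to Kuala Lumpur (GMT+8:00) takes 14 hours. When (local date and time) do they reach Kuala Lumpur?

Convert departure to UTC: 03:09 − 7:00 = 20:09 UTC on Aug 8.
Add 13 hours 54 minutes leg 1 → 10:03 UTC (Aug 9).
Add 1 hour 1 minute layover in Reykjavik → 11:04 UTC.
Add 3 hours 29 minutes leg 2 → 14:33 UTC.
Add 7 hours and 9 minutes layover in Anvik Crossing → 21:42 UTC.
Add 3 hours leg 3 → 00:42 UTC (Aug 10).
Add 6 hours 58 minutes layover in Wellington → 07:40 UTC.
Add 14 hours leg 4 → 21:40 UTC.
Kuala Lumpur is UTC+8:00, so local arrival = 21:40 + 8:00 = 05:40 on Aug 11.

05:40 on August 11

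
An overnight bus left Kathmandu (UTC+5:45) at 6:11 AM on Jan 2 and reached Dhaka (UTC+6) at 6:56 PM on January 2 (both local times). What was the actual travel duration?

12 hours 30 minutes

Departure in UTC: 6:11 AM − 5:45 = 12:26 AM on Jan 2.
Arrival in UTC: 6:56 PM − 6:00 = 12:56 PM on Jan 2.
Elapsed = 12:56 PM − 12:26 AM = 12 hours 30 minutes.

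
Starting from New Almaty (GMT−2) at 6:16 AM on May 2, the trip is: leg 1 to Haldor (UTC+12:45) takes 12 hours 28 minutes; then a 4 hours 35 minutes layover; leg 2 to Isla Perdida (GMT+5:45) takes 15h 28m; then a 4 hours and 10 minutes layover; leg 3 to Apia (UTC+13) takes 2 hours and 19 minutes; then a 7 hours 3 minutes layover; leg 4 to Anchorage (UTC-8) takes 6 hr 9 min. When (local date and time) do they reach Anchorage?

Convert departure to UTC: 6:16 AM + 2:00 = 8:16 AM UTC on May 2.
Add 12 hours and 28 minutes leg 1 → 8:44 PM UTC.
Add 4 hours 35 minutes layover in Haldor → 1:19 AM UTC (May 3).
Add 15 hours 28 minutes leg 2 → 4:47 PM UTC.
Add 4 hours 10 minutes layover in Isla Perdida → 8:57 PM UTC.
Add 2 hours and 19 minutes leg 3 → 11:16 PM UTC.
Add 7 hours and 3 minutes layover in Apia → 6:19 AM UTC (May 4).
Add 6 hours 9 minutes leg 4 → 12:28 PM UTC.
Anchorage is UTC−8:00, so local arrival = 12:28 PM − 8:00 = 4:28 AM on May 4.

4:28 AM on May 4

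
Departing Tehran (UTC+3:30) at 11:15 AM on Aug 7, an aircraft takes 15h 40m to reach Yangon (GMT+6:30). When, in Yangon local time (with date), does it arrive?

5:55 AM on August 8

Convert departure to UTC: 11:15 AM − 3:30 = 7:45 AM UTC on Aug 7.
Add 15 hours 40 minutes travel time → 11:25 PM UTC.
Yangon is UTC+6:30, so local arrival = 11:25 PM + 6:30 = 5:55 AM on Aug 8.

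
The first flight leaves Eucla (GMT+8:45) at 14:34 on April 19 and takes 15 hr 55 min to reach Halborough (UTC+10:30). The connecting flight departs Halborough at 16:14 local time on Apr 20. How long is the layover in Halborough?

Convert departure to UTC: 14:34 − 8:45 = 05:49 UTC on Apr 19.
Add 15 hours and 55 minutes flight time → 21:44 UTC.
Halborough is UTC+10:30, so local arrival = 21:44 + 10:30 = 08:14 on Apr 20.
Layover = 16:14 − 08:14 = 8 hours.

8 hours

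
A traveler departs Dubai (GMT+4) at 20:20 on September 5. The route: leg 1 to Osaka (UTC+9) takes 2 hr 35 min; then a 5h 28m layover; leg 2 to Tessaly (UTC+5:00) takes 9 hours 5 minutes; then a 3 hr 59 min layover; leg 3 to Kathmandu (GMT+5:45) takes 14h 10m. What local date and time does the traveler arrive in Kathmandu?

09:22 on September 7

Convert departure to UTC: 20:20 − 4:00 = 16:20 UTC on Sep 5.
Add 2 hours 35 minutes leg 1 → 18:55 UTC.
Add 5 hours 28 minutes layover in Osaka → 00:23 UTC (Sep 6).
Add 9 hours and 5 minutes leg 2 → 09:28 UTC.
Add 3 hours and 59 minutes layover in Tessaly → 13:27 UTC.
Add 14 hours 10 minutes leg 3 → 03:37 UTC (Sep 7).
Kathmandu is UTC+5:45, so local arrival = 03:37 + 5:45 = 09:22 on Sep 7.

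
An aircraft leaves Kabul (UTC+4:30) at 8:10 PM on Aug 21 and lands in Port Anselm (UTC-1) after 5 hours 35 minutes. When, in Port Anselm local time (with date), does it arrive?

8:15 PM on August 21

Port Anselm is 5:30 behind Kabul.
After 5 hours and 35 minutes it is 1:45 AM (Aug 22) in Kabul.
Shift by the zone difference: 1:45 AM − 5:30 = 8:15 PM on Aug 21 in Port Anselm.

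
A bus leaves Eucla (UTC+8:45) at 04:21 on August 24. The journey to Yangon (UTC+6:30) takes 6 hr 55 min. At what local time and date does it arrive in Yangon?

Convert departure to UTC: 04:21 − 8:45 = 19:36 UTC on Aug 23.
Add 6 hours and 55 minutes travel time → 02:31 UTC (Aug 24).
Yangon is UTC+6:30, so local arrival = 02:31 + 6:30 = 09:01 on Aug 24.

09:01 on August 24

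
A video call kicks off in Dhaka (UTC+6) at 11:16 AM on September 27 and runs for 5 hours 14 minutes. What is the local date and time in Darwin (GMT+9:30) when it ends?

Convert start to UTC: 11:16 AM − 6:00 = 5:16 AM UTC on Sep 27.
Add 5 hours 14 minutes duration → 10:30 AM UTC.
Darwin is UTC+9:30, so local end time = 10:30 AM + 9:30 = 8:00 PM on Sep 27.

8:00 PM on September 27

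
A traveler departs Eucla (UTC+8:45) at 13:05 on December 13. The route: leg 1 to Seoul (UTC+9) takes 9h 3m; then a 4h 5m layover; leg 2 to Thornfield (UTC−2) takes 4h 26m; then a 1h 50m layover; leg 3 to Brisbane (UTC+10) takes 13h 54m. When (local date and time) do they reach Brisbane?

Convert departure to UTC: 13:05 − 8:45 = 04:20 UTC on Dec 13.
Add 9 hours and 3 minutes leg 1 → 13:23 UTC.
Add 4 hours 5 minutes layover in Seoul → 17:28 UTC.
Add 4 hours 26 minutes leg 2 → 21:54 UTC.
Add 1 hour 50 minutes layover in Thornfield → 23:44 UTC.
Add 13 hours 54 minutes leg 3 → 13:38 UTC (Dec 14).
Brisbane is UTC+10:00, so local arrival = 13:38 + 10:00 = 23:38 on Dec 14.

23:38 on Dec 14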